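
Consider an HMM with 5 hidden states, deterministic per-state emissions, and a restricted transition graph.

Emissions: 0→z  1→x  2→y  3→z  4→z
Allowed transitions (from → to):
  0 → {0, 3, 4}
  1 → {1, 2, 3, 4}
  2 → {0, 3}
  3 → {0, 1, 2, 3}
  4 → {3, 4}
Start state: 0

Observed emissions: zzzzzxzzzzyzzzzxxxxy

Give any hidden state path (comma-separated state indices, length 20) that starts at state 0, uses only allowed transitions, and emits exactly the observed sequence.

0,4,3,3,3,1,4,3,0,3,2,3,0,4,3,1,1,1,1,2

  0: obs=z cand={0,3,4} pick 0 [start]
  1: obs=z cand={0,3,4} pick 4 [0->4 ok]
  2: obs=z cand={0,3,4} pick 3 [4->3 ok]
  3: obs=z cand={0,3,4} pick 3 [3->3 ok]
  4: obs=z cand={0,3,4} pick 3 [3->3 ok]
  5: obs=x cand={1} pick 1 [3->1 ok]
  6: obs=z cand={0,3,4} pick 4 [1->4 ok]
  7: obs=z cand={0,3,4} pick 3 [4->3 ok]
  8: obs=z cand={0,3,4} pick 0 [3->0 ok]
  9: obs=z cand={0,3,4} pick 3 [0->3 ok]
  10: obs=y cand={2} pick 2 [3->2 ok]
  11: obs=z cand={0,3,4} pick 3 [2->3 ok]
  12: obs=z cand={0,3,4} pick 0 [3->0 ok]
  13: obs=z cand={0,3,4} pick 4 [0->4 ok]
  14: obs=z cand={0,3,4} pick 3 [4->3 ok]
  15: obs=x cand={1} pick 1 [3->1 ok]
  16: obs=x cand={1} pick 1 [1->1 ok]
  17: obs=x cand={1} pick 1 [1->1 ok]
  18: obs=x cand={1} pick 1 [1->1 ok]
  19: obs=y cand={2} pick 2 [1->2 ok]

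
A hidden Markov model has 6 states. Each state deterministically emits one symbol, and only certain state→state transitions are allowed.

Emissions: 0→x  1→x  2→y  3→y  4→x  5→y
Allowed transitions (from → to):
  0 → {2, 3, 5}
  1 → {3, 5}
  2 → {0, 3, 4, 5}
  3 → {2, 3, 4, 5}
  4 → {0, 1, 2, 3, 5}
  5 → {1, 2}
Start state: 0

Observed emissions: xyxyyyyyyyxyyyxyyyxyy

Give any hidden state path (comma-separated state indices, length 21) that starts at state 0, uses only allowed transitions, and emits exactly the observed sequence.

0,3,4,5,2,5,2,3,5,2,4,3,2,3,4,3,3,2,0,5,2

  [0] x  {0,1,4}  => 0  start
  [1] y  {2,3,5}  => 3  0->3 ok
  [2] x  {0,1,4}  => 4  3->4 ok
  [3] y  {2,3,5}  => 5  4->5 ok
  [4] y  {2,3,5}  => 2  5->2 ok
  [5] y  {2,3,5}  => 5  2->5 ok
  [6] y  {2,3,5}  => 2  5->2 ok
  [7] y  {2,3,5}  => 3  2->3 ok
  [8] y  {2,3,5}  => 5  3->5 ok
  [9] y  {2,3,5}  => 2  5->2 ok
  [10] x  {0,1,4}  => 4  2->4 ok
  [11] y  {2,3,5}  => 3  4->3 ok
  [12] y  {2,3,5}  => 2  3->2 ok
  [13] y  {2,3,5}  => 3  2->3 ok
  [14] x  {0,1,4}  => 4  3->4 ok
  [15] y  {2,3,5}  => 3  4->3 ok
  [16] y  {2,3,5}  => 3  3->3 ok
  [17] y  {2,3,5}  => 2  3->2 ok
  [18] x  {0,1,4}  => 0  2->0 ok
  [19] y  {2,3,5}  => 5  0->5 ok
  [20] y  {2,3,5}  => 2  5->2 ok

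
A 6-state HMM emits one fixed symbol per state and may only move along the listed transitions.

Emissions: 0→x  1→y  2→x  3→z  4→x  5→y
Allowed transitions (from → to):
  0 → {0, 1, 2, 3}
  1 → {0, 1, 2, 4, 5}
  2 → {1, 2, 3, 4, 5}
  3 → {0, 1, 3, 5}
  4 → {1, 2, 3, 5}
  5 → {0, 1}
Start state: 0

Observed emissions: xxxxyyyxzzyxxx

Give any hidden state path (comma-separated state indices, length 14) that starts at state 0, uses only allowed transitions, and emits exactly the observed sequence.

  [0] x  {0,2,4}  => 0  start
  [1] x  {0,2,4}  => 0  0->0 ok
  [2] x  {0,2,4}  => 0  0->0 ok
  [3] x  {0,2,4}  => 2  0->2 ok
  [4] y  {1,5}  => 1  2->1 ok
  [5] y  {1,5}  => 5  1->5 ok
  [6] y  {1,5}  => 1  5->1 ok
  [7] x  {0,2,4}  => 2  1->2 ok
  [8] z  {3}  => 3  2->3 ok
  [9] z  {3}  => 3  3->3 ok
  [10] y  {1,5}  => 1  3->1 ok
  [11] x  {0,2,4}  => 4  1->4 ok
  [12] x  {0,2,4}  => 2  4->2 ok
  [13] x  {0,2,4}  => 2  2->2 ok

0,0,0,2,1,5,1,2,3,3,1,4,2,2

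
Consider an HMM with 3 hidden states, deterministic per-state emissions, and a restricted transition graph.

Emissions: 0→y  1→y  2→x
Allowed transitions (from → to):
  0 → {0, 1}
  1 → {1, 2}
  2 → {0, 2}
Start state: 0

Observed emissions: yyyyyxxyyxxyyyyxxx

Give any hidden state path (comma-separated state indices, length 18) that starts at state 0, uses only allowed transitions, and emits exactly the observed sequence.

  [0] y  {0,1}  => 0  start
  [1] y  {0,1}  => 0  0->0 ok
  [2] y  {0,1}  => 0  0->0 ok
  [3] y  {0,1}  => 1  0->1 ok
  [4] y  {0,1}  => 1  1->1 ok
  [5] x  {2}  => 2  1->2 ok
  [6] x  {2}  => 2  2->2 ok
  [7] y  {0,1}  => 0  2->0 ok
  [8] y  {0,1}  => 1  0->1 ok
  [9] x  {2}  => 2  1->2 ok
  [10] x  {2}  => 2  2->2 ok
  [11] y  {0,1}  => 0  2->0 ok
  [12] y  {0,1}  => 0  0->0 ok
  [13] y  {0,1}  => 1  0->1 ok
  [14] y  {0,1}  => 1  1->1 ok
  [15] x  {2}  => 2  1->2 ok
  [16] x  {2}  => 2  2->2 ok
  [17] x  {2}  => 2  2->2 ok

0,0,0,1,1,2,2,0,1,2,2,0,0,1,1,2,2,2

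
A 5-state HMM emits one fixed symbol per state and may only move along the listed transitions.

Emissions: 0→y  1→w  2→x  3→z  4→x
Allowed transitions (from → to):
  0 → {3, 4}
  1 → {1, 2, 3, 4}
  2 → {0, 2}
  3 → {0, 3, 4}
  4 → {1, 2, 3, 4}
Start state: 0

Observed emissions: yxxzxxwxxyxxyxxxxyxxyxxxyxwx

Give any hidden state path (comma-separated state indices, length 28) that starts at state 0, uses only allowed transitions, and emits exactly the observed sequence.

0,4,4,3,4,4,1,4,2,0,4,2,0,4,2,2,2,0,4,2,0,4,2,2,0,4,1,2

  0: obs=y cand={0} pick 0 [start]
  1: obs=x cand={2,4} pick 4 [0->4 ok]
  2: obs=x cand={2,4} pick 4 [4->4 ok]
  3: obs=z cand={3} pick 3 [4->3 ok]
  4: obs=x cand={2,4} pick 4 [3->4 ok]
  5: obs=x cand={2,4} pick 4 [4->4 ok]
  6: obs=w cand={1} pick 1 [4->1 ok]
  7: obs=x cand={2,4} pick 4 [1->4 ok]
  8: obs=x cand={2,4} pick 2 [4->2 ok]
  9: obs=y cand={0} pick 0 [2->0 ok]
  10: obs=x cand={2,4} pick 4 [0->4 ok]
  11: obs=x cand={2,4} pick 2 [4->2 ok]
  12: obs=y cand={0} pick 0 [2->0 ok]
  13: obs=x cand={2,4} pick 4 [0->4 ok]
  14: obs=x cand={2,4} pick 2 [4->2 ok]
  15: obs=x cand={2,4} pick 2 [2->2 ok]
  16: obs=x cand={2,4} pick 2 [2->2 ok]
  17: obs=y cand={0} pick 0 [2->0 ok]
  18: obs=x cand={2,4} pick 4 [0->4 ok]
  19: obs=x cand={2,4} pick 2 [4->2 ok]
  20: obs=y cand={0} pick 0 [2->0 ok]
  21: obs=x cand={2,4} pick 4 [0->4 ok]
  22: obs=x cand={2,4} pick 2 [4->2 ok]
  23: obs=x cand={2,4} pick 2 [2->2 ok]
  24: obs=y cand={0} pick 0 [2->0 ok]
  25: obs=x cand={2,4} pick 4 [0->4 ok]
  26: obs=w cand={1} pick 1 [4->1 ok]
  27: obs=x cand={2,4} pick 2 [1->2 ok]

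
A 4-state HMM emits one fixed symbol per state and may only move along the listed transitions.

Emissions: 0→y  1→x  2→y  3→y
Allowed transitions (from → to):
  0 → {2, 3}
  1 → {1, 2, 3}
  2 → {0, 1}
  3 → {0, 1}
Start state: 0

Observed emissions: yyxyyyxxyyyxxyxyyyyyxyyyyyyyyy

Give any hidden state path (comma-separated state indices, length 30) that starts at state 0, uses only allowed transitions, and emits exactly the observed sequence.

0,3,1,2,0,2,1,1,3,0,3,1,1,3,1,3,0,3,0,3,1,3,0,2,0,3,0,3,0,3

  [0] y  {0,2,3}  => 0  start
  [1] y  {0,2,3}  => 3  0->3 ok
  [2] x  {1}  => 1  3->1 ok
  [3] y  {0,2,3}  => 2  1->2 ok
  [4] y  {0,2,3}  => 0  2->0 ok
  [5] y  {0,2,3}  => 2  0->2 ok
  [6] x  {1}  => 1  2->1 ok
  [7] x  {1}  => 1  1->1 ok
  [8] y  {0,2,3}  => 3  1->3 ok
  [9] y  {0,2,3}  => 0  3->0 ok
  [10] y  {0,2,3}  => 3  0->3 ok
  [11] x  {1}  => 1  3->1 ok
  [12] x  {1}  => 1  1->1 ok
  [13] y  {0,2,3}  => 3  1->3 ok
  [14] x  {1}  => 1  3->1 ok
  [15] y  {0,2,3}  => 3  1->3 ok
  [16] y  {0,2,3}  => 0  3->0 ok
  [17] y  {0,2,3}  => 3  0->3 ok
  [18] y  {0,2,3}  => 0  3->0 ok
  [19] y  {0,2,3}  => 3  0->3 ok
  [20] x  {1}  => 1  3->1 ok
  [21] y  {0,2,3}  => 3  1->3 ok
  [22] y  {0,2,3}  => 0  3->0 ok
  [23] y  {0,2,3}  => 2  0->2 ok
  [24] y  {0,2,3}  => 0  2->0 ok
  [25] y  {0,2,3}  => 3  0->3 ok
  [26] y  {0,2,3}  => 0  3->0 ok
  [27] y  {0,2,3}  => 3  0->3 ok
  [28] y  {0,2,3}  => 0  3->0 ok
  [29] y  {0,2,3}  => 3  0->3 ok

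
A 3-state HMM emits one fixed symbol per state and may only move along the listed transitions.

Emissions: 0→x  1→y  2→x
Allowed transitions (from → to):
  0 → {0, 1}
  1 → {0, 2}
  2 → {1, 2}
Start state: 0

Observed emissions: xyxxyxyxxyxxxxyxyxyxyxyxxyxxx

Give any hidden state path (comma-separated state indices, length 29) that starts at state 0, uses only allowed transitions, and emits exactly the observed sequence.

0,1,2,2,1,2,1,0,0,1,2,2,2,2,1,0,1,0,1,0,1,0,1,2,2,1,2,2,2

  pos 0: x in {0,2}, choose 0; start
  pos 1: y in {1}, choose 1; 0->1 ok
  pos 2: x in {0,2}, choose 2; 1->2 ok
  pos 3: x in {0,2}, choose 2; 2->2 ok
  pos 4: y in {1}, choose 1; 2->1 ok
  pos 5: x in {0,2}, choose 2; 1->2 ok
  pos 6: y in {1}, choose 1; 2->1 ok
  pos 7: x in {0,2}, choose 0; 1->0 ok
  pos 8: x in {0,2}, choose 0; 0->0 ok
  pos 9: y in {1}, choose 1; 0->1 ok
  pos 10: x in {0,2}, choose 2; 1->2 ok
  pos 11: x in {0,2}, choose 2; 2->2 ok
  pos 12: x in {0,2}, choose 2; 2->2 ok
  pos 13: x in {0,2}, choose 2; 2->2 ok
  pos 14: y in {1}, choose 1; 2->1 ok
  pos 15: x in {0,2}, choose 0; 1->0 ok
  pos 16: y in {1}, choose 1; 0->1 ok
  pos 17: x in {0,2}, choose 0; 1->0 ok
  pos 18: y in {1}, choose 1; 0->1 ok
  pos 19: x in {0,2}, choose 0; 1->0 ok
  pos 20: y in {1}, choose 1; 0->1 ok
  pos 21: x in {0,2}, choose 0; 1->0 ok
  pos 22: y in {1}, choose 1; 0->1 ok
  pos 23: x in {0,2}, choose 2; 1->2 ok
  pos 24: x in {0,2}, choose 2; 2->2 ok
  pos 25: y in {1}, choose 1; 2->1 ok
  pos 26: x in {0,2}, choose 2; 1->2 ok
  pos 27: x in {0,2}, choose 2; 2->2 ok
  pos 28: x in {0,2}, choose 2; 2->2 ok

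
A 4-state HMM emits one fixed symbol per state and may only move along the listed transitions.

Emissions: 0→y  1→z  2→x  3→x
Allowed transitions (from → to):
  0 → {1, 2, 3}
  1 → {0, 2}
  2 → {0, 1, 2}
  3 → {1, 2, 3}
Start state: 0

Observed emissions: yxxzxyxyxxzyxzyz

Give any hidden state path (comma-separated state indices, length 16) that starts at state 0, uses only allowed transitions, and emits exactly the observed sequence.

0,3,2,1,2,0,2,0,3,2,1,0,3,1,0,1

  pos 0: y in {0}, choose 0; start
  pos 1: x in {2,3}, choose 3; 0->3 ok
  pos 2: x in {2,3}, choose 2; 3->2 ok
  pos 3: z in {1}, choose 1; 2->1 ok
  pos 4: x in {2,3}, choose 2; 1->2 ok
  pos 5: y in {0}, choose 0; 2->0 ok
  pos 6: x in {2,3}, choose 2; 0->2 ok
  pos 7: y in {0}, choose 0; 2->0 ok
  pos 8: x in {2,3}, choose 3; 0->3 ok
  pos 9: x in {2,3}, choose 2; 3->2 ok
  pos 10: z in {1}, choose 1; 2->1 ok
  pos 11: y in {0}, choose 0; 1->0 ok
  pos 12: x in {2,3}, choose 3; 0->3 ok
  pos 13: z in {1}, choose 1; 3->1 ok
  pos 14: y in {0}, choose 0; 1->0 ok
  pos 15: z in {1}, choose 1; 0->1 ok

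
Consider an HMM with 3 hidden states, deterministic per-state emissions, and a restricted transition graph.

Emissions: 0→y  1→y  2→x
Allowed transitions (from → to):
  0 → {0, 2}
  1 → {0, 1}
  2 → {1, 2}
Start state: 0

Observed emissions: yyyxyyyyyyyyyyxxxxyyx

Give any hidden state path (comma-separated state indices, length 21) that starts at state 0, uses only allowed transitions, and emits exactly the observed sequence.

  t0 'y' -> {0,1}, take 0 (start)
  t1 'y' -> {0,1}, take 0 (0->0 ok)
  t2 'y' -> {0,1}, take 0 (0->0 ok)
  t3 'x' -> {2}, take 2 (0->2 ok)
  t4 'y' -> {0,1}, take 1 (2->1 ok)
  t5 'y' -> {0,1}, take 1 (1->1 ok)
  t6 'y' -> {0,1}, take 1 (1->1 ok)
  t7 'y' -> {0,1}, take 1 (1->1 ok)
  t8 'y' -> {0,1}, take 1 (1->1 ok)
  t9 'y' -> {0,1}, take 1 (1->1 ok)
  t10 'y' -> {0,1}, take 0 (1->0 ok)
  t11 'y' -> {0,1}, take 0 (0->0 ok)
  t12 'y' -> {0,1}, take 0 (0->0 ok)
  t13 'y' -> {0,1}, take 0 (0->0 ok)
  t14 'x' -> {2}, take 2 (0->2 ok)
  t15 'x' -> {2}, take 2 (2->2 ok)
  t16 'x' -> {2}, take 2 (2->2 ok)
  t17 'x' -> {2}, take 2 (2->2 ok)
  t18 'y' -> {0,1}, take 1 (2->1 ok)
  t19 'y' -> {0,1}, take 0 (1->0 ok)
  t20 'x' -> {2}, take 2 (0->2 ok)

0,0,0,2,1,1,1,1,1,1,0,0,0,0,2,2,2,2,1,0,2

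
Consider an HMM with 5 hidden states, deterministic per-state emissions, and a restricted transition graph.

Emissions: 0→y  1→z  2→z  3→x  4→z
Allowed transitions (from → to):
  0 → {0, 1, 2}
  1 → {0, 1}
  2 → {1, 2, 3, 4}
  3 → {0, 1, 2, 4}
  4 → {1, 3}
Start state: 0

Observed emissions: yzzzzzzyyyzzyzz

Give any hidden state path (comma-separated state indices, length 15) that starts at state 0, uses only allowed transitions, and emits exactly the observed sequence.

0,2,2,2,2,1,1,0,0,0,1,1,0,1,1

  pos 0: y in {0}, choose 0; start
  pos 1: z in {1,2,4}, choose 2; 0->2 ok
  pos 2: z in {1,2,4}, choose 2; 2->2 ok
  pos 3: z in {1,2,4}, choose 2; 2->2 ok
  pos 4: z in {1,2,4}, choose 2; 2->2 ok
  pos 5: z in {1,2,4}, choose 1; 2->1 ok
  pos 6: z in {1,2,4}, choose 1; 1->1 ok
  pos 7: y in {0}, choose 0; 1->0 ok
  pos 8: y in {0}, choose 0; 0->0 ok
  pos 9: y in {0}, choose 0; 0->0 ok
  pos 10: z in {1,2,4}, choose 1; 0->1 ok
  pos 11: z in {1,2,4}, choose 1; 1->1 ok
  pos 12: y in {0}, choose 0; 1->0 ok
  pos 13: z in {1,2,4}, choose 1; 0->1 ok
  pos 14: z in {1,2,4}, choose 1; 1->1 ok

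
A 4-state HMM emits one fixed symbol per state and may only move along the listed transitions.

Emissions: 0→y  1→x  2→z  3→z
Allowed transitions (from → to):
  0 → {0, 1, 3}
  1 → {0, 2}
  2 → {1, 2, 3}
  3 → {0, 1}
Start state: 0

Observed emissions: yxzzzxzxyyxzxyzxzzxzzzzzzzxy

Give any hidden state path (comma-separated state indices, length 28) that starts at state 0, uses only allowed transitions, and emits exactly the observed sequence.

  [0] y  {0}  => 0  start
  [1] x  {1}  => 1  0->1 ok
  [2] z  {2,3}  => 2  1->2 ok
  [3] z  {2,3}  => 2  2->2 ok
  [4] z  {2,3}  => 3  2->3 ok
  [5] x  {1}  => 1  3->1 ok
  [6] z  {2,3}  => 2  1->2 ok
  [7] x  {1}  => 1  2->1 ok
  [8] y  {0}  => 0  1->0 ok
  [9] y  {0}  => 0  0->0 ok
  [10] x  {1}  => 1  0->1 ok
  [11] z  {2,3}  => 2  1->2 ok
  [12] x  {1}  => 1  2->1 ok
  [13] y  {0}  => 0  1->0 ok
  [14] z  {2,3}  => 3  0->3 ok
  [15] x  {1}  => 1  3->1 ok
  [16] z  {2,3}  => 2  1->2 ok
  [17] z  {2,3}  => 2  2->2 ok
  [18] x  {1}  => 1  2->1 ok
  [19] z  {2,3}  => 2  1->2 ok
  [20] z  {2,3}  => 2  2->2 ok
  [21] z  {2,3}  => 2  2->2 ok
  [22] z  {2,3}  => 2  2->2 ok
  [23] z  {2,3}  => 2  2->2 ok
  [24] z  {2,3}  => 2  2->2 ok
  [25] z  {2,3}  => 3  2->3 ok
  [26] x  {1}  => 1  3->1 ok
  [27] y  {0}  => 0  1->0 ok

0,1,2,2,3,1,2,1,0,0,1,2,1,0,3,1,2,2,1,2,2,2,2,2,2,3,1,0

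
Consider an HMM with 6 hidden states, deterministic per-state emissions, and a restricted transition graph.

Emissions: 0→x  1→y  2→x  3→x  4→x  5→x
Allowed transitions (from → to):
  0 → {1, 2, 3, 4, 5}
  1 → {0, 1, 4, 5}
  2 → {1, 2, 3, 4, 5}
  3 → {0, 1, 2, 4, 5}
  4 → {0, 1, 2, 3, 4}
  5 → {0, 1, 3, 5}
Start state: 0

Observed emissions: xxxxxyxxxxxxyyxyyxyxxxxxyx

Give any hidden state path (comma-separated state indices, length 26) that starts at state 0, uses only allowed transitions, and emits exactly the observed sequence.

0,5,3,2,5,1,5,5,3,4,4,4,1,1,5,1,1,0,1,4,0,5,0,4,1,5

  0: obs=x cand={0,2,3,4,5} pick 0 [start]
  1: obs=x cand={0,2,3,4,5} pick 5 [0->5 ok]
  2: obs=x cand={0,2,3,4,5} pick 3 [5->3 ok]
  3: obs=x cand={0,2,3,4,5} pick 2 [3->2 ok]
  4: obs=x cand={0,2,3,4,5} pick 5 [2->5 ok]
  5: obs=y cand={1} pick 1 [5->1 ok]
  6: obs=x cand={0,2,3,4,5} pick 5 [1->5 ok]
  7: obs=x cand={0,2,3,4,5} pick 5 [5->5 ok]
  8: obs=x cand={0,2,3,4,5} pick 3 [5->3 ok]
  9: obs=x cand={0,2,3,4,5} pick 4 [3->4 ok]
  10: obs=x cand={0,2,3,4,5} pick 4 [4->4 ok]
  11: obs=x cand={0,2,3,4,5} pick 4 [4->4 ok]
  12: obs=y cand={1} pick 1 [4->1 ok]
  13: obs=y cand={1} pick 1 [1->1 ok]
  14: obs=x cand={0,2,3,4,5} pick 5 [1->5 ok]
  15: obs=y cand={1} pick 1 [5->1 ok]
  16: obs=y cand={1} pick 1 [1->1 ok]
  17: obs=x cand={0,2,3,4,5} pick 0 [1->0 ok]
  18: obs=y cand={1} pick 1 [0->1 ok]
  19: obs=x cand={0,2,3,4,5} pick 4 [1->4 ok]
  20: obs=x cand={0,2,3,4,5} pick 0 [4->0 ok]
  21: obs=x cand={0,2,3,4,5} pick 5 [0->5 ok]
  22: obs=x cand={0,2,3,4,5} pick 0 [5->0 ok]
  23: obs=x cand={0,2,3,4,5} pick 4 [0->4 ok]
  24: obs=y cand={1} pick 1 [4->1 ok]
  25: obs=x cand={0,2,3,4,5} pick 5 [1->5 ok]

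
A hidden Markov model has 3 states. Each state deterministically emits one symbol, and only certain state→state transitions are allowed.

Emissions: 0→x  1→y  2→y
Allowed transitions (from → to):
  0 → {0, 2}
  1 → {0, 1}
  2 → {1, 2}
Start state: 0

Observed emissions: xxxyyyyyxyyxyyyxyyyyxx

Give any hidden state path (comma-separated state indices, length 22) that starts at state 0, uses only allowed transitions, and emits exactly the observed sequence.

  [0] x  {0}  => 0  start
  [1] x  {0}  => 0  0->0 ok
  [2] x  {0}  => 0  0->0 ok
  [3] y  {1,2}  => 2  0->2 ok
  [4] y  {1,2}  => 2  2->2 ok
  [5] y  {1,2}  => 2  2->2 ok
  [6] y  {1,2}  => 1  2->1 ok
  [7] y  {1,2}  => 1  1->1 ok
  [8] x  {0}  => 0  1->0 ok
  [9] y  {1,2}  => 2  0->2 ok
  [10] y  {1,2}  => 1  2->1 ok
  [11] x  {0}  => 0  1->0 ok
  [12] y  {1,2}  => 2  0->2 ok
  [13] y  {1,2}  => 2  2->2 ok
  [14] y  {1,2}  => 1  2->1 ok
  [15] x  {0}  => 0  1->0 ok
  [16] y  {1,2}  => 2  0->2 ok
  [17] y  {1,2}  => 2  2->2 ok
  [18] y  {1,2}  => 2  2->2 ok
  [19] y  {1,2}  => 1  2->1 ok
  [20] x  {0}  => 0  1->0 ok
  [21] x  {0}  => 0  0->0 ok

0,0,0,2,2,2,1,1,0,2,1,0,2,2,1,0,2,2,2,1,0,0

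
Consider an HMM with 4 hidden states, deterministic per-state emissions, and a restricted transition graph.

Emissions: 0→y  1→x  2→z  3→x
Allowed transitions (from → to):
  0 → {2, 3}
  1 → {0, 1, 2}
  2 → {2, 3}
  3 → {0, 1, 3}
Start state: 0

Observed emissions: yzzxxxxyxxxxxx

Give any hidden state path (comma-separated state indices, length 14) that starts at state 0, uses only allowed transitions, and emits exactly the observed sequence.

  0: obs=y cand={0} pick 0 [start]
  1: obs=z cand={2} pick 2 [0->2 ok]
  2: obs=z cand={2} pick 2 [2->2 ok]
  3: obs=x cand={1,3} pick 3 [2->3 ok]
  4: obs=x cand={1,3} pick 1 [3->1 ok]
  5: obs=x cand={1,3} pick 1 [1->1 ok]
  6: obs=x cand={1,3} pick 1 [1->1 ok]
  7: obs=y cand={0} pick 0 [1->0 ok]
  8: obs=x cand={1,3} pick 3 [0->3 ok]
  9: obs=x cand={1,3} pick 3 [3->3 ok]
  10: obs=x cand={1,3} pick 3 [3->3 ok]
  11: obs=x cand={1,3} pick 3 [3->3 ok]
  12: obs=x cand={1,3} pick 3 [3->3 ok]
  13: obs=x cand={1,3} pick 3 [3->3 ok]

0,2,2,3,1,1,1,0,3,3,3,3,3,3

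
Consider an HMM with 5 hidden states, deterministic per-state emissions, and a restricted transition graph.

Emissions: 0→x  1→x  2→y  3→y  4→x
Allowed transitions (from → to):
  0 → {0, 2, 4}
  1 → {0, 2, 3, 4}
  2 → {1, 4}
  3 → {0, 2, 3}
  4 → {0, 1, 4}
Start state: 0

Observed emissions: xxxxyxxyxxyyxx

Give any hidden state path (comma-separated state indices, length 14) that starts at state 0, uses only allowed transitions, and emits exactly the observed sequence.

0,4,4,0,2,4,1,2,4,1,3,3,0,4

  [0] x  {0,1,4}  => 0  start
  [1] x  {0,1,4}  => 4  0->4 ok
  [2] x  {0,1,4}  => 4  4->4 ok
  [3] x  {0,1,4}  => 0  4->0 ok
  [4] y  {2,3}  => 2  0->2 ok
  [5] x  {0,1,4}  => 4  2->4 ok
  [6] x  {0,1,4}  => 1  4->1 ok
  [7] y  {2,3}  => 2  1->2 ok
  [8] x  {0,1,4}  => 4  2->4 ok
  [9] x  {0,1,4}  => 1  4->1 ok
  [10] y  {2,3}  => 3  1->3 ok
  [11] y  {2,3}  => 3  3->3 ok
  [12] x  {0,1,4}  => 0  3->0 ok
  [13] x  {0,1,4}  => 4  0->4 ok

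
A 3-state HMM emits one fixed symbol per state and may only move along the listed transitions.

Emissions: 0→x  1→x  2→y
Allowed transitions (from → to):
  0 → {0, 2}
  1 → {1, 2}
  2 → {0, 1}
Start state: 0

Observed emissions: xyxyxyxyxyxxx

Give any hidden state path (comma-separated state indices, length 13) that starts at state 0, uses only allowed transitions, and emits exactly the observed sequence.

0,2,0,2,1,2,0,2,1,2,1,1,1

  [0] x  {0,1}  => 0  start
  [1] y  {2}  => 2  0->2 ok
  [2] x  {0,1}  => 0  2->0 ok
  [3] y  {2}  => 2  0->2 ok
  [4] x  {0,1}  => 1  2->1 ok
  [5] y  {2}  => 2  1->2 ok
  [6] x  {0,1}  => 0  2->0 ok
  [7] y  {2}  => 2  0->2 ok
  [8] x  {0,1}  => 1  2->1 ok
  [9] y  {2}  => 2  1->2 ok
  [10] x  {0,1}  => 1  2->1 ok
  [11] x  {0,1}  => 1  1->1 ok
  [12] x  {0,1}  => 1  1->1 ok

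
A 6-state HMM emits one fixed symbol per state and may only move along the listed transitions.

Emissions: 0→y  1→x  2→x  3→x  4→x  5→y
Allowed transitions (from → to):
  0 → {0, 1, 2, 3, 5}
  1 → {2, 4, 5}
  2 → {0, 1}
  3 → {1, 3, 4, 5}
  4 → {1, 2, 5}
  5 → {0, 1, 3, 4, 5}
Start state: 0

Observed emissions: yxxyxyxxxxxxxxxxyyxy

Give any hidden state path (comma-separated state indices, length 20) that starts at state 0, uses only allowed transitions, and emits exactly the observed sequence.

  0: obs=y cand={0,5} pick 0 [start]
  1: obs=x cand={1,2,3,4} pick 3 [0->3 ok]
  2: obs=x cand={1,2,3,4} pick 4 [3->4 ok]
  3: obs=y cand={0,5} pick 5 [4->5 ok]
  4: obs=x cand={1,2,3,4} pick 4 [5->4 ok]
  5: obs=y cand={0,5} pick 5 [4->5 ok]
  6: obs=x cand={1,2,3,4} pick 4 [5->4 ok]
  7: obs=x cand={1,2,3,4} pick 1 [4->1 ok]
  8: obs=x cand={1,2,3,4} pick 4 [1->4 ok]
  9: obs=x cand={1,2,3,4} pick 1 [4->1 ok]
  10: obs=x cand={1,2,3,4} pick 2 [1->2 ok]
  11: obs=x cand={1,2,3,4} pick 1 [2->1 ok]
  12: obs=x cand={1,2,3,4} pick 2 [1->2 ok]
  13: obs=x cand={1,2,3,4} pick 1 [2->1 ok]
  14: obs=x cand={1,2,3,4} pick 4 [1->4 ok]
  15: obs=x cand={1,2,3,4} pick 2 [4->2 ok]
  16: obs=y cand={0,5} pick 0 [2->0 ok]
  17: obs=y cand={0,5} pick 0 [0->0 ok]
  18: obs=x cand={1,2,3,4} pick 2 [0->2 ok]
  19: obs=y cand={0,5} pick 0 [2->0 ok]

0,3,4,5,4,5,4,1,4,1,2,1,2,1,4,2,0,0,2,0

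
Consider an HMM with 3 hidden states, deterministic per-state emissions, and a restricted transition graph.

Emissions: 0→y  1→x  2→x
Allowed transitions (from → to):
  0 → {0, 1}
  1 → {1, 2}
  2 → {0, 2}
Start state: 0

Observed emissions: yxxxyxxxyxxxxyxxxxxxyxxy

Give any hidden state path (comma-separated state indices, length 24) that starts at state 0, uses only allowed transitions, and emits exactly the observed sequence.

0,1,2,2,0,1,2,2,0,1,1,2,2,0,1,1,1,1,1,2,0,1,2,0

  0: obs=y cand={0} pick 0 [start]
  1: obs=x cand={1,2} pick 1 [0->1 ok]
  2: obs=x cand={1,2} pick 2 [1->2 ok]
  3: obs=x cand={1,2} pick 2 [2->2 ok]
  4: obs=y cand={0} pick 0 [2->0 ok]
  5: obs=x cand={1,2} pick 1 [0->1 ok]
  6: obs=x cand={1,2} pick 2 [1->2 ok]
  7: obs=x cand={1,2} pick 2 [2->2 ok]
  8: obs=y cand={0} pick 0 [2->0 ok]
  9: obs=x cand={1,2} pick 1 [0->1 ok]
  10: obs=x cand={1,2} pick 1 [1->1 ok]
  11: obs=x cand={1,2} pick 2 [1->2 ok]
  12: obs=x cand={1,2} pick 2 [2->2 ok]
  13: obs=y cand={0} pick 0 [2->0 ok]
  14: obs=x cand={1,2} pick 1 [0->1 ok]
  15: obs=x cand={1,2} pick 1 [1->1 ok]
  16: obs=x cand={1,2} pick 1 [1->1 ok]
  17: obs=x cand={1,2} pick 1 [1->1 ok]
  18: obs=x cand={1,2} pick 1 [1->1 ok]
  19: obs=x cand={1,2} pick 2 [1->2 ok]
  20: obs=y cand={0} pick 0 [2->0 ok]
  21: obs=x cand={1,2} pick 1 [0->1 ok]
  22: obs=x cand={1,2} pick 2 [1->2 ok]
  23: obs=y cand={0} pick 0 [2->0 ok]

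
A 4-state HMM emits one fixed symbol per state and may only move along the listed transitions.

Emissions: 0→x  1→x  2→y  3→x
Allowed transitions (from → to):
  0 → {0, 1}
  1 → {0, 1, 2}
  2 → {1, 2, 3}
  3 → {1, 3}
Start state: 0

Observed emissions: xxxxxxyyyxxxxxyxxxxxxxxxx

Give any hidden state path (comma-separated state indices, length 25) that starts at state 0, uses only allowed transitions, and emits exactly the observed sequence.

  pos 0: x in {0,1,3}, choose 0; start
  pos 1: x in {0,1,3}, choose 1; 0->1 ok
  pos 2: x in {0,1,3}, choose 0; 1->0 ok
  pos 3: x in {0,1,3}, choose 0; 0->0 ok
  pos 4: x in {0,1,3}, choose 0; 0->0 ok
  pos 5: x in {0,1,3}, choose 1; 0->1 ok
  pos 6: y in {2}, choose 2; 1->2 ok
  pos 7: y in {2}, choose 2; 2->2 ok
  pos 8: y in {2}, choose 2; 2->2 ok
  pos 9: x in {0,1,3}, choose 1; 2->1 ok
  pos 10: x in {0,1,3}, choose 1; 1->1 ok
  pos 11: x in {0,1,3}, choose 0; 1->0 ok
  pos 12: x in {0,1,3}, choose 0; 0->0 ok
  pos 13: x in {0,1,3}, choose 1; 0->1 ok
  pos 14: y in {2}, choose 2; 1->2 ok
  pos 15: x in {0,1,3}, choose 3; 2->3 ok
  pos 16: x in {0,1,3}, choose 3; 3->3 ok
  pos 17: x in {0,1,3}, choose 1; 3->1 ok
  pos 18: x in {0,1,3}, choose 1; 1->1 ok
  pos 19: x in {0,1,3}, choose 1; 1->1 ok
  pos 20: x in {0,1,3}, choose 0; 1->0 ok
  pos 21: x in {0,1,3}, choose 0; 0->0 ok
  pos 22: x in {0,1,3}, choose 1; 0->1 ok
  pos 23: x in {0,1,3}, choose 0; 1->0 ok
  pos 24: x in {0,1,3}, choose 0; 0->0 ok

0,1,0,0,0,1,2,2,2,1,1,0,0,1,2,3,3,1,1,1,0,0,1,0,0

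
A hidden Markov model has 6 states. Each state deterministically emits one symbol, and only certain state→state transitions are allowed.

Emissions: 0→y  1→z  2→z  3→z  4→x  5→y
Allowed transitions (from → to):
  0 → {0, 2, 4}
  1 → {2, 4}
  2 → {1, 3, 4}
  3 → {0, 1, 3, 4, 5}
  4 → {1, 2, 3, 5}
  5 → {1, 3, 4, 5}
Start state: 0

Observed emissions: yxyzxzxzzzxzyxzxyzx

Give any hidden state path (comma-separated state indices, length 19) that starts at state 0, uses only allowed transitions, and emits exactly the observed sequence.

  0: obs=y cand={0,5} pick 0 [start]
  1: obs=x cand={4} pick 4 [0->4 ok]
  2: obs=y cand={0,5} pick 5 [4->5 ok]
  3: obs=z cand={1,2,3} pick 1 [5->1 ok]
  4: obs=x cand={4} pick 4 [1->4 ok]
  5: obs=z cand={1,2,3} pick 2 [4->2 ok]
  6: obs=x cand={4} pick 4 [2->4 ok]
  7: obs=z cand={1,2,3} pick 2 [4->2 ok]
  8: obs=z cand={1,2,3} pick 1 [2->1 ok]
  9: obs=z cand={1,2,3} pick 2 [1->2 ok]
  10: obs=x cand={4} pick 4 [2->4 ok]
  11: obs=z cand={1,2,3} pick 3 [4->3 ok]
  12: obs=y cand={0,5} pick 5 [3->5 ok]
  13: obs=x cand={4} pick 4 [5->4 ok]
  14: obs=z cand={1,2,3} pick 2 [4->2 ok]
  15: obs=x cand={4} pick 4 [2->4 ok]
  16: obs=y cand={0,5} pick 5 [4->5 ok]
  17: obs=z cand={1,2,3} pick 1 [5->1 ok]
  18: obs=x cand={4} pick 4 [1->4 ok]

0,4,5,1,4,2,4,2,1,2,4,3,5,4,2,4,5,1,4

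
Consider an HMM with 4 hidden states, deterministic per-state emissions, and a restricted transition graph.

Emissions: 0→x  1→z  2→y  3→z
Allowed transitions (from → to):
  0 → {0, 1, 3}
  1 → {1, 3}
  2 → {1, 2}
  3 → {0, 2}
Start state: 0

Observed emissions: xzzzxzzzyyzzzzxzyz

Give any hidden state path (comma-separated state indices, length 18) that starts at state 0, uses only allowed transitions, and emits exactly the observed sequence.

  [0] x  {0}  => 0  start
  [1] z  {1,3}  => 1  0->1 ok
  [2] z  {1,3}  => 1  1->1 ok
  [3] z  {1,3}  => 3  1->3 ok
  [4] x  {0}  => 0  3->0 ok
  [5] z  {1,3}  => 1  0->1 ok
  [6] z  {1,3}  => 1  1->1 ok
  [7] z  {1,3}  => 3  1->3 ok
  [8] y  {2}  => 2  3->2 ok
  [9] y  {2}  => 2  2->2 ok
  [10] z  {1,3}  => 1  2->1 ok
  [11] z  {1,3}  => 1  1->1 ok
  [12] z  {1,3}  => 1  1->1 ok
  [13] z  {1,3}  => 3  1->3 ok
  [14] x  {0}  => 0  3->0 ok
  [15] z  {1,3}  => 3  0->3 ok
  [16] y  {2}  => 2  3->2 ok
  [17] z  {1,3}  => 1  2->1 ok

0,1,1,3,0,1,1,3,2,2,1,1,1,3,0,3,2,1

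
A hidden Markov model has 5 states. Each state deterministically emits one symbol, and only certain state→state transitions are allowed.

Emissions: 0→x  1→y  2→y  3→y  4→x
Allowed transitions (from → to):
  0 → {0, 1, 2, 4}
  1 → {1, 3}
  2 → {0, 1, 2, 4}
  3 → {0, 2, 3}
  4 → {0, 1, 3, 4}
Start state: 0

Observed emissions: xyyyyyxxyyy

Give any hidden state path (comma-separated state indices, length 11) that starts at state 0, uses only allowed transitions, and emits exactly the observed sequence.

  0: obs=x cand={0,4} pick 0 [start]
  1: obs=y cand={1,2,3} pick 1 [0->1 ok]
  2: obs=y cand={1,2,3} pick 3 [1->3 ok]
  3: obs=y cand={1,2,3} pick 3 [3->3 ok]
  4: obs=y cand={1,2,3} pick 2 [3->2 ok]
  5: obs=y cand={1,2,3} pick 2 [2->2 ok]
  6: obs=x cand={0,4} pick 4 [2->4 ok]
  7: obs=x cand={0,4} pick 4 [4->4 ok]
  8: obs=y cand={1,2,3} pick 1 [4->1 ok]
  9: obs=y cand={1,2,3} pick 3 [1->3 ok]
  10: obs=y cand={1,2,3} pick 3 [3->3 ok]

0,1,3,3,2,2,4,4,1,3,3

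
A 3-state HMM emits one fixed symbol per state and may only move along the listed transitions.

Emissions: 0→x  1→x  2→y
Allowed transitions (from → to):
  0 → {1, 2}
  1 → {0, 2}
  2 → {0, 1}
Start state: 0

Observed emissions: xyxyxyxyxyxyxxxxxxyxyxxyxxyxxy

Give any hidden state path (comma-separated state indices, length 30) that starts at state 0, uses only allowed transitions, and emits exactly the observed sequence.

  [0] x  {0,1}  => 0  start
  [1] y  {2}  => 2  0->2 ok
  [2] x  {0,1}  => 0  2->0 ok
  [3] y  {2}  => 2  0->2 ok
  [4] x  {0,1}  => 1  2->1 ok
  [5] y  {2}  => 2  1->2 ok
  [6] x  {0,1}  => 0  2->0 ok
  [7] y  {2}  => 2  0->2 ok
  [8] x  {0,1}  => 0  2->0 ok
  [9] y  {2}  => 2  0->2 ok
  [10] x  {0,1}  => 1  2->1 ok
  [11] y  {2}  => 2  1->2 ok
  [12] x  {0,1}  => 1  2->1 ok
  [13] x  {0,1}  => 0  1->0 ok
  [14] x  {0,1}  => 1  0->1 ok
  [15] x  {0,1}  => 0  1->0 ok
  [16] x  {0,1}  => 1  0->1 ok
  [17] x  {0,1}  => 0  1->0 ok
  [18] y  {2}  => 2  0->2 ok
  [19] x  {0,1}  => 1  2->1 ok
  [20] y  {2}  => 2  1->2 ok
  [21] x  {0,1}  => 1  2->1 ok
  [22] x  {0,1}  => 0  1->0 ok
  [23] y  {2}  => 2  0->2 ok
  [24] x  {0,1}  => 1  2->1 ok
  [25] x  {0,1}  => 0  1->0 ok
  [26] y  {2}  => 2  0->2 ok
  [27] x  {0,1}  => 0  2->0 ok
  [28] x  {0,1}  => 1  0->1 ok
  [29] y  {2}  => 2  1->2 ok

0,2,0,2,1,2,0,2,0,2,1,2,1,0,1,0,1,0,2,1,2,1,0,2,1,0,2,0,1,2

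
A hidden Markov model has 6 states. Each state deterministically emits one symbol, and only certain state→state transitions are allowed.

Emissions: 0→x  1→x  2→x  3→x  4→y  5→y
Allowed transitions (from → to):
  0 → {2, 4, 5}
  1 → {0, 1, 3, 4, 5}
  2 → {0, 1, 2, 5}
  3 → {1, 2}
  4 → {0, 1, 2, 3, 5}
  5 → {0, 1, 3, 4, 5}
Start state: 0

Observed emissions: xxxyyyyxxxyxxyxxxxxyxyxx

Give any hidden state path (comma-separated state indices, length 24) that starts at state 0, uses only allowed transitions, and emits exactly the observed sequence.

  pos 0: x in {0,1,2,3}, choose 0; start
  pos 1: x in {0,1,2,3}, choose 2; 0->2 ok
  pos 2: x in {0,1,2,3}, choose 2; 2->2 ok
  pos 3: y in {4,5}, choose 5; 2->5 ok
  pos 4: y in {4,5}, choose 5; 5->5 ok
  pos 5: y in {4,5}, choose 4; 5->4 ok
  pos 6: y in {4,5}, choose 5; 4->5 ok
  pos 7: x in {0,1,2,3}, choose 3; 5->3 ok
  pos 8: x in {0,1,2,3}, choose 1; 3->1 ok
  pos 9: x in {0,1,2,3}, choose 0; 1->0 ok
  pos 10: y in {4,5}, choose 4; 0->4 ok
  pos 11: x in {0,1,2,3}, choose 3; 4->3 ok
  pos 12: x in {0,1,2,3}, choose 2; 3->2 ok
  pos 13: y in {4,5}, choose 5; 2->5 ok
  pos 14: x in {0,1,2,3}, choose 3; 5->3 ok
  pos 15: x in {0,1,2,3}, choose 2; 3->2 ok
  pos 16: x in {0,1,2,3}, choose 2; 2->2 ok
  pos 17: x in {0,1,2,3}, choose 2; 2->2 ok
  pos 18: x in {0,1,2,3}, choose 1; 2->1 ok
  pos 19: y in {4,5}, choose 4; 1->4 ok
  pos 20: x in {0,1,2,3}, choose 0; 4->0 ok
  pos 21: y in {4,5}, choose 4; 0->4 ok
  pos 22: x in {0,1,2,3}, choose 3; 4->3 ok
  pos 23: x in {0,1,2,3}, choose 2; 3->2 ok

0,2,2,5,5,4,5,3,1,0,4,3,2,5,3,2,2,2,1,4,0,4,3,2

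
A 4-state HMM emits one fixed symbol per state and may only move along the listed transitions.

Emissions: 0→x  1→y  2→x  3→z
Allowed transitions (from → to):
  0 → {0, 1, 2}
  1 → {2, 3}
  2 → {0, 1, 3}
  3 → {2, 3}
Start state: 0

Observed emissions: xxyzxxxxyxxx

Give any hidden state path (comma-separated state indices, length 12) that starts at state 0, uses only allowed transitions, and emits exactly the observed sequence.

  [0] x  {0,2}  => 0  start
  [1] x  {0,2}  => 2  0->2 ok
  [2] y  {1}  => 1  2->1 ok
  [3] z  {3}  => 3  1->3 ok
  [4] x  {0,2}  => 2  3->2 ok
  [5] x  {0,2}  => 0  2->0 ok
  [6] x  {0,2}  => 0  0->0 ok
  [7] x  {0,2}  => 2  0->2 ok
  [8] y  {1}  => 1  2->1 ok
  [9] x  {0,2}  => 2  1->2 ok
  [10] x  {0,2}  => 0  2->0 ok
  [11] x  {0,2}  => 2  0->2 ok

0,2,1,3,2,0,0,2,1,2,0,2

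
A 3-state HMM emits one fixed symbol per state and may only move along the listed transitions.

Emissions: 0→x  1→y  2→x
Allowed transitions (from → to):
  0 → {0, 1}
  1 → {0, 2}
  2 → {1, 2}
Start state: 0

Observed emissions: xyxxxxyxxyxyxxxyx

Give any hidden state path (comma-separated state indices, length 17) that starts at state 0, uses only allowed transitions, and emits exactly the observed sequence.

  [0] x  {0,2}  => 0  start
  [1] y  {1}  => 1  0->1 ok
  [2] x  {0,2}  => 2  1->2 ok
  [3] x  {0,2}  => 2  2->2 ok
  [4] x  {0,2}  => 2  2->2 ok
  [5] x  {0,2}  => 2  2->2 ok
  [6] y  {1}  => 1  2->1 ok
  [7] x  {0,2}  => 2  1->2 ok
  [8] x  {0,2}  => 2  2->2 ok
  [9] y  {1}  => 1  2->1 ok
  [10] x  {0,2}  => 0  1->0 ok
  [11] y  {1}  => 1  0->1 ok
  [12] x  {0,2}  => 0  1->0 ok
  [13] x  {0,2}  => 0  0->0 ok
  [14] x  {0,2}  => 0  0->0 ok
  [15] y  {1}  => 1  0->1 ok
  [16] x  {0,2}  => 0  1->0 ok

0,1,2,2,2,2,1,2,2,1,0,1,0,0,0,1,0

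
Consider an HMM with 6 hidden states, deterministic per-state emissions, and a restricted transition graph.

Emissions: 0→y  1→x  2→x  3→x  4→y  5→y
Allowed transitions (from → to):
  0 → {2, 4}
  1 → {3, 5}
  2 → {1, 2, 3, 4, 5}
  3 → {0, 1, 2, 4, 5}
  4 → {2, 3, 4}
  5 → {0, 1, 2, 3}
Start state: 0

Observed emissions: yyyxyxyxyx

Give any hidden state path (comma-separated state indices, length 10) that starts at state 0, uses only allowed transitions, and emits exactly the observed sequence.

  0: obs=y cand={0,4,5} pick 0 [start]
  1: obs=y cand={0,4,5} pick 4 [0->4 ok]
  2: obs=y cand={0,4,5} pick 4 [4->4 ok]
  3: obs=x cand={1,2,3} pick 2 [4->2 ok]
  4: obs=y cand={0,4,5} pick 5 [2->5 ok]
  5: obs=x cand={1,2,3} pick 1 [5->1 ok]
  6: obs=y cand={0,4,5} pick 5 [1->5 ok]
  7: obs=x cand={1,2,3} pick 3 [5->3 ok]
  8: obs=y cand={0,4,5} pick 4 [3->4 ok]
  9: obs=x cand={1,2,3} pick 2 [4->2 ok]

0,4,4,2,5,1,5,3,4,2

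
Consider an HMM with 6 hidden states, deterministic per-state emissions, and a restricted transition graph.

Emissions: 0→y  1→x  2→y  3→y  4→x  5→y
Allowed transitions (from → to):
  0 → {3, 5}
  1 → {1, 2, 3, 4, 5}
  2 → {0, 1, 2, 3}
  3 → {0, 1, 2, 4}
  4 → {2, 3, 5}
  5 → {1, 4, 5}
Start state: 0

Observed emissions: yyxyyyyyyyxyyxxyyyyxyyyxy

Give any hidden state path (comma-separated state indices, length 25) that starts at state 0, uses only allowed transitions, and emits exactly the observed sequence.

0,3,4,3,0,5,5,5,5,5,4,5,5,1,4,2,0,5,5,4,3,2,3,4,5

  0: obs=y cand={0,2,3,5} pick 0 [start]
  1: obs=y cand={0,2,3,5} pick 3 [0->3 ok]
  2: obs=x cand={1,4} pick 4 [3->4 ok]
  3: obs=y cand={0,2,3,5} pick 3 [4->3 ok]
  4: obs=y cand={0,2,3,5} pick 0 [3->0 ok]
  5: obs=y cand={0,2,3,5} pick 5 [0->5 ok]
  6: obs=y cand={0,2,3,5} pick 5 [5->5 ok]
  7: obs=y cand={0,2,3,5} pick 5 [5->5 ok]
  8: obs=y cand={0,2,3,5} pick 5 [5->5 ok]
  9: obs=y cand={0,2,3,5} pick 5 [5->5 ok]
  10: obs=x cand={1,4} pick 4 [5->4 ok]
  11: obs=y cand={0,2,3,5} pick 5 [4->5 ok]
  12: obs=y cand={0,2,3,5} pick 5 [5->5 ok]
  13: obs=x cand={1,4} pick 1 [5->1 ok]
  14: obs=x cand={1,4} pick 4 [1->4 ok]
  15: obs=y cand={0,2,3,5} pick 2 [4->2 ok]
  16: obs=y cand={0,2,3,5} pick 0 [2->0 ok]
  17: obs=y cand={0,2,3,5} pick 5 [0->5 ok]
  18: obs=y cand={0,2,3,5} pick 5 [5->5 ok]
  19: obs=x cand={1,4} pick 4 [5->4 ok]
  20: obs=y cand={0,2,3,5} pick 3 [4->3 ok]
  21: obs=y cand={0,2,3,5} pick 2 [3->2 ok]
  22: obs=y cand={0,2,3,5} pick 3 [2->3 ok]
  23: obs=x cand={1,4} pick 4 [3->4 ok]
  24: obs=y cand={0,2,3,5} pick 5 [4->5 ok]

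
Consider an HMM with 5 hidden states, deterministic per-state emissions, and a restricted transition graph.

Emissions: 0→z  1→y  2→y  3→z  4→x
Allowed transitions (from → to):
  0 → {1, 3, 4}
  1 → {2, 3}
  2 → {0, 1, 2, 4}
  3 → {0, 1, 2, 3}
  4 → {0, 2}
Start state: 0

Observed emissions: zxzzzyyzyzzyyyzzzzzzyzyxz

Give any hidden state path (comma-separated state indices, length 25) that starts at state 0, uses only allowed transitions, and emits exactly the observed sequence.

0,4,0,3,3,2,2,0,1,3,0,1,2,1,3,3,3,3,0,3,1,3,2,4,0

  pos 0: z in {0,3}, choose 0; start
  pos 1: x in {4}, choose 4; 0->4 ok
  pos 2: z in {0,3}, choose 0; 4->0 ok
  pos 3: z in {0,3}, choose 3; 0->3 ok
  pos 4: z in {0,3}, choose 3; 3->3 ok
  pos 5: y in {1,2}, choose 2; 3->2 ok
  pos 6: y in {1,2}, choose 2; 2->2 ok
  pos 7: z in {0,3}, choose 0; 2->0 ok
  pos 8: y in {1,2}, choose 1; 0->1 ok
  pos 9: z in {0,3}, choose 3; 1->3 ok
  pos 10: z in {0,3}, choose 0; 3->0 ok
  pos 11: y in {1,2}, choose 1; 0->1 ok
  pos 12: y in {1,2}, choose 2; 1->2 ok
  pos 13: y in {1,2}, choose 1; 2->1 ok
  pos 14: z in {0,3}, choose 3; 1->3 ok
  pos 15: z in {0,3}, choose 3; 3->3 ok
  pos 16: z in {0,3}, choose 3; 3->3 ok
  pos 17: z in {0,3}, choose 3; 3->3 ok
  pos 18: z in {0,3}, choose 0; 3->0 ok
  pos 19: z in {0,3}, choose 3; 0->3 ok
  pos 20: y in {1,2}, choose 1; 3->1 ok
  pos 21: z in {0,3}, choose 3; 1->3 ok
  pos 22: y in {1,2}, choose 2; 3->2 ok
  pos 23: x in {4}, choose 4; 2->4 ok
  pos 24: z in {0,3}, choose 0; 4->0 ok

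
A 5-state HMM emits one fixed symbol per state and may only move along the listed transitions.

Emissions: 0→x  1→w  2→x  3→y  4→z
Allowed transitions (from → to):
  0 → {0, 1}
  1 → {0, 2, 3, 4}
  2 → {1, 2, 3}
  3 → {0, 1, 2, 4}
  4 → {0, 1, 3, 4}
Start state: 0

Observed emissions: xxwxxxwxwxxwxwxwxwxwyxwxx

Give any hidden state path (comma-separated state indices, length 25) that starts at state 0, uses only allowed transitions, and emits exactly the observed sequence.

  0: obs=x cand={0,2} pick 0 [start]
  1: obs=x cand={0,2} pick 0 [0->0 ok]
  2: obs=w cand={1} pick 1 [0->1 ok]
  3: obs=x cand={0,2} pick 0 [1->0 ok]
  4: obs=x cand={0,2} pick 0 [0->0 ok]
  5: obs=x cand={0,2} pick 0 [0->0 ok]
  6: obs=w cand={1} pick 1 [0->1 ok]
  7: obs=x cand={0,2} pick 0 [1->0 ok]
  8: obs=w cand={1} pick 1 [0->1 ok]
  9: obs=x cand={0,2} pick 0 [1->0 ok]
  10: obs=x cand={0,2} pick 0 [0->0 ok]
  11: obs=w cand={1} pick 1 [0->1 ok]
  12: obs=x cand={0,2} pick 2 [1->2 ok]
  13: obs=w cand={1} pick 1 [2->1 ok]
  14: obs=x cand={0,2} pick 0 [1->0 ok]
  15: obs=w cand={1} pick 1 [0->1 ok]
  16: obs=x cand={0,2} pick 2 [1->2 ok]
  17: obs=w cand={1} pick 1 [2->1 ok]
  18: obs=x cand={0,2} pick 0 [1->0 ok]
  19: obs=w cand={1} pick 1 [0->1 ok]
  20: obs=y cand={3} pick 3 [1->3 ok]
  21: obs=x cand={0,2} pick 2 [3->2 ok]
  22: obs=w cand={1} pick 1 [2->1 ok]
  23: obs=x cand={0,2} pick 0 [1->0 ok]
  24: obs=x cand={0,2} pick 0 [0->0 ok]

0,0,1,0,0,0,1,0,1,0,0,1,2,1,0,1,2,1,0,1,3,2,1,0,0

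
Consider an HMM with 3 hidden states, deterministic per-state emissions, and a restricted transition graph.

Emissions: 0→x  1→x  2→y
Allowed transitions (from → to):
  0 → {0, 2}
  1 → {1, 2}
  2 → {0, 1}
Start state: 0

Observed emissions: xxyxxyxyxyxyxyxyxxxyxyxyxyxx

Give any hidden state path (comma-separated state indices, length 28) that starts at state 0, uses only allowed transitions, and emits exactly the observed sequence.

0,0,2,0,0,2,1,2,1,2,0,2,1,2,0,2,0,0,0,2,0,2,0,2,0,2,0,0

  0: obs=x cand={0,1} pick 0 [start]
  1: obs=x cand={0,1} pick 0 [0->0 ok]
  2: obs=y cand={2} pick 2 [0->2 ok]
  3: obs=x cand={0,1} pick 0 [2->0 ok]
  4: obs=x cand={0,1} pick 0 [0->0 ok]
  5: obs=y cand={2} pick 2 [0->2 ok]
  6: obs=x cand={0,1} pick 1 [2->1 ok]
  7: obs=y cand={2} pick 2 [1->2 ok]
  8: obs=x cand={0,1} pick 1 [2->1 ok]
  9: obs=y cand={2} pick 2 [1->2 ok]
  10: obs=x cand={0,1} pick 0 [2->0 ok]
  11: obs=y cand={2} pick 2 [0->2 ok]
  12: obs=x cand={0,1} pick 1 [2->1 ok]
  13: obs=y cand={2} pick 2 [1->2 ok]
  14: obs=x cand={0,1} pick 0 [2->0 ok]
  15: obs=y cand={2} pick 2 [0->2 ok]
  16: obs=x cand={0,1} pick 0 [2->0 ok]
  17: obs=x cand={0,1} pick 0 [0->0 ok]
  18: obs=x cand={0,1} pick 0 [0->0 ok]
  19: obs=y cand={2} pick 2 [0->2 ok]
  20: obs=x cand={0,1} pick 0 [2->0 ok]
  21: obs=y cand={2} pick 2 [0->2 ok]
  22: obs=x cand={0,1} pick 0 [2->0 ok]
  23: obs=y cand={2} pick 2 [0->2 ok]
  24: obs=x cand={0,1} pick 0 [2->0 ok]
  25: obs=y cand={2} pick 2 [0->2 ok]
  26: obs=x cand={0,1} pick 0 [2->0 ok]
  27: obs=x cand={0,1} pick 0 [0->0 ok]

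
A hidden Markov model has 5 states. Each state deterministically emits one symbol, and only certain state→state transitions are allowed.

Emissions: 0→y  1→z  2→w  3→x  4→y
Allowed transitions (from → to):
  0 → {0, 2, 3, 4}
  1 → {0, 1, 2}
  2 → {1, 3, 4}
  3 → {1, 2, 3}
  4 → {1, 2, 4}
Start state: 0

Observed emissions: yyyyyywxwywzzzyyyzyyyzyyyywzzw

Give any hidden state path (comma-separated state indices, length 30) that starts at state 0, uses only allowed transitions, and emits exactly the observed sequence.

0,0,0,0,0,4,2,3,2,4,2,1,1,1,0,4,4,1,0,0,4,1,0,0,0,4,2,1,1,2

  0: obs=y cand={0,4} pick 0 [start]
  1: obs=y cand={0,4} pick 0 [0->0 ok]
  2: obs=y cand={0,4} pick 0 [0->0 ok]
  3: obs=y cand={0,4} pick 0 [0->0 ok]
  4: obs=y cand={0,4} pick 0 [0->0 ok]
  5: obs=y cand={0,4} pick 4 [0->4 ok]
  6: obs=w cand={2} pick 2 [4->2 ok]
  7: obs=x cand={3} pick 3 [2->3 ok]
  8: obs=w cand={2} pick 2 [3->2 ok]
  9: obs=y cand={0,4} pick 4 [2->4 ok]
  10: obs=w cand={2} pick 2 [4->2 ok]
  11: obs=z cand={1} pick 1 [2->1 ok]
  12: obs=z cand={1} pick 1 [1->1 ok]
  13: obs=z cand={1} pick 1 [1->1 ok]
  14: obs=y cand={0,4} pick 0 [1->0 ok]
  15: obs=y cand={0,4} pick 4 [0->4 ok]
  16: obs=y cand={0,4} pick 4 [4->4 ok]
  17: obs=z cand={1} pick 1 [4->1 ok]
  18: obs=y cand={0,4} pick 0 [1->0 ok]
  19: obs=y cand={0,4} pick 0 [0->0 ok]
  20: obs=y cand={0,4} pick 4 [0->4 ok]
  21: obs=z cand={1} pick 1 [4->1 ok]
  22: obs=y cand={0,4} pick 0 [1->0 ok]
  23: obs=y cand={0,4} pick 0 [0->0 ok]
  24: obs=y cand={0,4} pick 0 [0->0 ok]
  25: obs=y cand={0,4} pick 4 [0->4 ok]
  26: obs=w cand={2} pick 2 [4->2 ok]
  27: obs=z cand={1} pick 1 [2->1 ok]
  28: obs=z cand={1} pick 1 [1->1 ok]
  29: obs=w cand={2} pick 2 [1->2 ok]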